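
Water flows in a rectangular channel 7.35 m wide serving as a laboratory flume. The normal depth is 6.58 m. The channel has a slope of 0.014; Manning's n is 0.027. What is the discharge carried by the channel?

Q = 375 m³/s

Flow area A = b·y = 7.35 × 6.58 = 48.36 m². Wetted perimeter P = b + 2y = 7.35 + 2×6.58 = 20.51 m.
Hydraulic radius R = A/P = 48.36/20.51 = 2.358 m.
Manning's equation: Q = (1/n) A R^(2/3) S^(1/2) = (1/0.027) × 48.36 × 2.358^(2/3) × 0.014^(1/2) = 375 m³/s.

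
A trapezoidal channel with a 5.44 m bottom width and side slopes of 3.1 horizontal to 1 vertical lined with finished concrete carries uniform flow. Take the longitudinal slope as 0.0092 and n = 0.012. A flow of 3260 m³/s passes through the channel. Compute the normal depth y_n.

y_n = 6.68 m

Manning's equation rearranged: A R^(2/3) = nQ / (1·√S) = 0.012 × 3260 / (√0.0092) = 407.9.
At y = 4.81 m: A R^(2/3) = 188 — low.
At y = 7.84 m: A R^(2/3) = 599.9 — high.
At y = 6.68 m: A R^(2/3) = 407.8 — matches.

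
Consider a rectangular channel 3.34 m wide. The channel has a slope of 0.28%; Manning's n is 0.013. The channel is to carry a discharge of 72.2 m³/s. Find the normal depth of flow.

y_n = 4.63 m

Manning's equation rearranged: A R^(2/3) = nQ / (1·√S) = 0.013 × 72.2 / (√0.0028) = 17.74.
Trying y = 3.72 m: A R^(2/3) = 13.66 — low.
Trying y = 5.56 m: A R^(2/3) = 21.94 — high.
Trying y = 4.63 m: A R^(2/3) = 17.73 — ≈ 17.74.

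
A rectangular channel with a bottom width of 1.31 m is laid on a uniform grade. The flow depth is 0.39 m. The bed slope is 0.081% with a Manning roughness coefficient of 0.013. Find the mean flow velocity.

Flow area A = b·y = 1.31 × 0.39 = 0.5109 m². Wetted perimeter P = b + 2y = 1.31 + 2×0.39 = 2.09 m.
Hydraulic radius R = A/P = 0.5109/2.09 = 0.2444 m.
From Manning's equation, V = (1/n) R^(2/3) S^(1/2) = (1/0.013) × 0.2444^(2/3) × 0.00081^(1/2) = 0.856 m/s.

V = 0.856 m/s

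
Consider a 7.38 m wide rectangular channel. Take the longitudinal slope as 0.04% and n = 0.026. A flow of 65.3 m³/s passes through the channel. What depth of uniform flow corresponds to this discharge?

Manning's equation rearranged: A R^(2/3) = nQ / (1·√S) = 0.026 × 65.3 / (√0.0004) = 84.89.
Try y = 8.24 m: A R^(2/3) = 113.5 — over.
Try y = 4.89 m: A R^(2/3) = 59.24 — short.
Try y = 6.5 m: A R^(2/3) = 84.88 — ≈ 84.89.

y_n = 6.5 m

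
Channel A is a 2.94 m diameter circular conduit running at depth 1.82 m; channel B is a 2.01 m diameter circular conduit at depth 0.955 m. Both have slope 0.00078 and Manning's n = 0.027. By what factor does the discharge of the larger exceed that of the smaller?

Channel A: For a circular section of diameter D = 2.94 m at depth y = 1.82 m, the central angle is θ = 2 arccos(1 − 2y/D) = 3.622 rad. Then A = (D²/8)(θ − sin θ) = 4.414 m² and P = Dθ/2 = 5.325 m. Hydraulic radius R = A/P = 4.414/5.325 = 0.8288 m. Q_A = (1/0.027)·4.414·0.8288^(2/3)·√0.00078 = 4.028 m³/s.
Channel B: For a circular section of diameter D = 2.01 m at depth y = 0.955 m, the central angle is θ = 2 arccos(1 − 2y/D) = 3.042 rad. Then A = (D²/8)(θ − sin θ) = 1.486 m² and P = Dθ/2 = 3.057 m. Hydraulic radius R = A/P = 1.486/3.057 = 0.4861 m. Q_B = (1/0.027)·1.486·0.4861^(2/3)·√0.00078 = 0.9503 m³/s.
The larger discharge is 4.028 m³/s and the smaller is 0.9503 m³/s; the ratio is 4.24.

4.24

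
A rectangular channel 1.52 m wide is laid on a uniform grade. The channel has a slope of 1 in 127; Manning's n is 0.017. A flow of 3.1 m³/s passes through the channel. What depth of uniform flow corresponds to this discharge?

Manning's equation rearranged: A R^(2/3) = nQ / (1·√S) = 0.017 × 3.1 / (√0.007874) = 0.5939.
Try y = 0.63 m: A R^(2/3) = 0.4706 — short.
Try y = 0.749 m: A R^(2/3) = 0.5944 — close enough.

y_n = 0.749 m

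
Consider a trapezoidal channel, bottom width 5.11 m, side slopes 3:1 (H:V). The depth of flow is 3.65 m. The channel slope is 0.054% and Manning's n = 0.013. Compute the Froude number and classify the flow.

subcritical

With bottom width b = 5.11 m and side slope z = 3: A = (b + zy)y = (5.11 + 3×3.65)×3.65 = 58.62 m²; P = b + 2y√(1+z²) = 5.11 + 2×3.65×3.162 = 28.19 m.
Hydraulic radius R = A/P = 58.62/28.19 = 2.079 m.
V = (1/n) R^(2/3) √S = (1/0.013) × 2.079^(2/3) × √0.00054 = 2.912 m/s. Hydraulic depth D_h = A/T = 58.62/27.01 = 2.17 m.
Froude number Fr = V/√(g·D_h) = 2.912/√(9.81×2.17) = 0.631, which is less than 1, so the flow is subcritical.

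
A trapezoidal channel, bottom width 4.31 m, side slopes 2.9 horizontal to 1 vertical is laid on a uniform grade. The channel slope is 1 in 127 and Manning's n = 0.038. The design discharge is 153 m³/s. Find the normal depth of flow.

y_n = 3.22 m

Manning's equation rearranged: A R^(2/3) = nQ / (1·√S) = 0.038 × 153 / (√0.007874) = 65.52.
Try y = 3.66 m: A R^(2/3) = 87.88 — high.
Try y = 2.5 m: A R^(2/3) = 37.38 — low.
Try y = 3.22 m: A R^(2/3) = 65.66 — close enough.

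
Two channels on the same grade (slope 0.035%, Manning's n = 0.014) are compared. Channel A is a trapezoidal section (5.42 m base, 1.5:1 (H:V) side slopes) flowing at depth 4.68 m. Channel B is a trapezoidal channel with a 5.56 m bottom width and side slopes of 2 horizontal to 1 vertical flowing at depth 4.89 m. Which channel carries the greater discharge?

Channel A: With bottom width b = 5.42 m and side slope z = 1.5: A = (b + zy)y = (5.42 + 1.5×4.68)×4.68 = 58.22 m²; P = b + 2y√(1+z²) = 5.42 + 2×4.68×1.803 = 22.29 m. Hydraulic radius R = A/P = 58.22/22.29 = 2.611 m. Q_A = (1/0.014)·58.22·2.611^(2/3)·√0.00035 = 147.5 m³/s.
Channel B: With bottom width b = 5.56 m and side slope z = 2: A = (b + zy)y = (5.56 + 2×4.89)×4.89 = 75.01 m²; P = b + 2y√(1+z²) = 5.56 + 2×4.89×2.236 = 27.43 m. Hydraulic radius R = A/P = 75.01/27.43 = 2.735 m. Q_B = (1/0.014)·75.01·2.735^(2/3)·√0.00035 = 196 m³/s.
Q_A = 147.5 m³/s vs Q_B = 196 m³/s, so channel B carries more.

channel B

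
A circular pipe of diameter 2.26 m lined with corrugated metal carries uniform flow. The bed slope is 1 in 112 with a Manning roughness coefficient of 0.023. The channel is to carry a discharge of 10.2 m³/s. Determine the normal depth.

y_n = 1.68 m

Manning's equation rearranged: A R^(2/3) = nQ / (1·√S) = 0.023 × 10.2 / (√0.008929) = 2.483.
Try y = 1.3 m: A R^(2/3) = 1.725 — too small.
Try y = 1.83 m: A R^(2/3) = 2.711 — too large.
Try y = 1.68 m: A R^(2/3) = 2.474 — close enough.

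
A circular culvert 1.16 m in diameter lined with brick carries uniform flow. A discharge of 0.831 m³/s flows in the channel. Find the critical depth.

y_c = 0.497 m

At critical depth, Q² T / (g A³) = 1, i.e. A³/T = Q²/g = 0.831²/9.81 = 0.07039.
Trying y = 0.436 m: A³/T = 0.04261 — too small.
Trying y = 0.596 m: A³/T = 0.1411 — too large.
Trying y = 0.497 m: A³/T = 0.07045 — matches.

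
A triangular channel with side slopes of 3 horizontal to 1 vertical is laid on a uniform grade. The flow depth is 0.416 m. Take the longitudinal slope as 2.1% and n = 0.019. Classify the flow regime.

For a triangular section with side slope z = 3: A = zy² = 3×0.416² = 0.5192 m²; P = 2y√(1+z²) = 2×0.416×3.162 = 2.631 m.
Hydraulic radius R = A/P = 0.5192/2.631 = 0.1973 m.
V = (1/n) R^(2/3) √S = (1/0.019) × 0.1973^(2/3) × √0.021 = 2.585 m/s. Hydraulic depth D_h = A/T = 0.5192/2.496 = 0.208 m.
Froude number Fr = V/√(g·D_h) = 2.585/√(9.81×0.208) = 1.81, which is greater than 1, so the flow is supercritical.

supercritical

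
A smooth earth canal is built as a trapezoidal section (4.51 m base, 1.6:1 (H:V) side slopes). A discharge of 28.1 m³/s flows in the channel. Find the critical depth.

y_c = 1.34 m

At critical depth, Q² T / (g A³) = 1, i.e. A³/T = Q²/g = 28.1²/9.81 = 80.49.
Try y = 1.13 m: A³/T = 44.78 — too small.
Try y = 1.48 m: A³/T = 114.1 — too large.
Try y = 1.34 m: A³/T = 80.57 — close enough.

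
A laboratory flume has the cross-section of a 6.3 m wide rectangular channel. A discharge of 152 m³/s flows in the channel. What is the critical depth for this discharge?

y_c = 3.9 m

For a rectangular channel, critical depth y_c = (q²/g)^(1/3) where q = Q/b = 152/6.3 = 24.13 m²/s.
So y_c = (24.13²/9.81)^(1/3) = 3.9 m.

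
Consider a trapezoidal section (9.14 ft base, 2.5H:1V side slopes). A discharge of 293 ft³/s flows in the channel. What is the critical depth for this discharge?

y_c = 2.51 ft

At critical depth, Q² T / (g A³) = 1, i.e. A³/T = Q²/g = 293²/32.2 = 2666.
At y = 3.03 ft: A³/T = 5348 — too large.
At y = 1.9 ft: A³/T = 986.1 — too small.
At y = 2.51 ft: A³/T = 2670 — matches.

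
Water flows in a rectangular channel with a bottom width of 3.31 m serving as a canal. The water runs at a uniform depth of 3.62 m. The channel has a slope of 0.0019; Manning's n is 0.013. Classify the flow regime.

Flow area A = b·y = 3.31 × 3.62 = 11.98 m². Wetted perimeter P = b + 2y = 3.31 + 2×3.62 = 10.55 m.
Hydraulic radius R = A/P = 11.98/10.55 = 1.136 m.
V = (1/n) R^(2/3) √S = (1/0.013) × 1.136^(2/3) × √0.0019 = 3.65 m/s. Hydraulic depth D_h = A/T = 11.98/3.31 = 3.62 m.
Froude number Fr = V/√(g·D_h) = 3.65/√(9.81×3.62) = 0.612, which is less than 1, so the flow is subcritical.

subcritical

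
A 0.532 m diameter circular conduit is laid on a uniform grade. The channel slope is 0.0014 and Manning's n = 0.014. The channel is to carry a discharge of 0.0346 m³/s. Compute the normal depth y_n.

y_n = 0.171 m

Manning's equation rearranged: A R^(2/3) = nQ / (1·√S) = 0.014 × 0.0346 / (√0.0014) = 0.01295.
Trying y = 0.195 m: A R^(2/3) = 0.01661 — too large.
Trying y = 0.153 m: A R^(2/3) = 0.01045 — too small.
Trying y = 0.171 m: A R^(2/3) = 0.01295 — matches.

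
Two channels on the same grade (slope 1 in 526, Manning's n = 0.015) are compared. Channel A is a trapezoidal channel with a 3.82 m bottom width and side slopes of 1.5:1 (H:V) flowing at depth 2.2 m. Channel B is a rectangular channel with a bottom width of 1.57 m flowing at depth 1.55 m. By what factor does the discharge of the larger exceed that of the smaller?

Channel A: With bottom width b = 3.82 m and side slope z = 1.5: A = (b + zy)y = (3.82 + 1.5×2.2)×2.2 = 15.66 m²; P = b + 2y√(1+z²) = 3.82 + 2×2.2×1.803 = 11.75 m. Hydraulic radius R = A/P = 15.66/11.75 = 1.333 m. Q_A = (1/0.015)·15.66·1.333^(2/3)·√0.001901 = 55.15 m³/s.
Channel B: Flow area A = b·y = 1.57 × 1.55 = 2.433 m². Wetted perimeter P = b + 2y = 1.57 + 2×1.55 = 4.67 m. Hydraulic radius R = A/P = 2.433/4.67 = 0.5211 m. Q_B = (1/0.015)·2.433·0.5211^(2/3)·√0.001901 = 4.581 m³/s.
The larger discharge is 55.15 m³/s and the smaller is 4.581 m³/s; the ratio is 12.

12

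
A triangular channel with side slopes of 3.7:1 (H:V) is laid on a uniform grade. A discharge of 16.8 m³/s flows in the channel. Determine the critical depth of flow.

At critical depth, Q² T / (g A³) = 1, i.e. A³/T = Q²/g = 16.8²/9.81 = 28.77.
At y = 0.991 m: A³/T = 6.542 — too small.
At y = 1.68 m: A³/T = 91.61 — too large.
At y = 1.33 m: A³/T = 28.49 — ≈ 28.77.

y_c = 1.33 m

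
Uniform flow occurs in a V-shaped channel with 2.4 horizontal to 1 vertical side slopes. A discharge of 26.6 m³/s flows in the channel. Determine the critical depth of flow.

At critical depth, Q² T / (g A³) = 1, i.e. A³/T = Q²/g = 26.6²/9.81 = 72.13.
Trying y = 2.31 m: A³/T = 189.4 — too large.
Trying y = 1.61 m: A³/T = 31.15 — too small.
Trying y = 1.9 m: A³/T = 71.31 — ≈ 72.13.

y_c = 1.9 m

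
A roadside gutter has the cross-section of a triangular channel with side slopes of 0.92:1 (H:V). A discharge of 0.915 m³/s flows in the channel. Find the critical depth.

At critical depth, Q² T / (g A³) = 1, i.e. A³/T = Q²/g = 0.915²/9.81 = 0.08534.
Try y = 0.791 m: A³/T = 0.131 — too large.
Try y = 0.561 m: A³/T = 0.02352 — too small.
Try y = 0.726 m: A³/T = 0.08535 — close enough.

y_c = 0.726 m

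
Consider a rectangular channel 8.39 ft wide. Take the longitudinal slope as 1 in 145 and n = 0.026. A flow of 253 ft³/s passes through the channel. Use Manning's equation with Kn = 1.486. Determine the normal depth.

y_n = 3.96 ft

Manning's equation rearranged: A R^(2/3) = nQ / (1.486·√S) = 0.026 × 253 / (1.486 × √0.006897) = 53.3.
At y = 4.89 ft: A R^(2/3) = 70.61 — over.
At y = 3.56 ft: A R^(2/3) = 46.23 — short.
At y = 3.96 ft: A R^(2/3) = 53.39 — ≈ 53.3.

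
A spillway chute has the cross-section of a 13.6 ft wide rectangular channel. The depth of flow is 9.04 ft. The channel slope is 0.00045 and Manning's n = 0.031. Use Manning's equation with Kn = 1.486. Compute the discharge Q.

Flow area A = b·y = 13.6 × 9.04 = 122.9 ft². Wetted perimeter P = b + 2y = 13.6 + 2×9.04 = 31.68 ft.
Hydraulic radius R = A/P = 122.9/31.68 = 3.881 ft.
Manning's equation: Q = (1.486/n) A R^(2/3) S^(1/2) = (1.486/0.031) × 122.9 × 3.881^(2/3) × 0.00045^(1/2) = 309 ft³/s.

Q = 309 ft³/s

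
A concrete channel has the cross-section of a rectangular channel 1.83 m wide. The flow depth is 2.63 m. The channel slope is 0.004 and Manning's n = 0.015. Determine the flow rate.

Q = 15.7 m³/s

Flow area A = b·y = 1.83 × 2.63 = 4.813 m². Wetted perimeter P = b + 2y = 1.83 + 2×2.63 = 7.09 m.
Hydraulic radius R = A/P = 4.813/7.09 = 0.6788 m.
Manning's equation: Q = (1/n) A R^(2/3) S^(1/2) = (1/0.015) × 4.813 × 0.6788^(2/3) × 0.004^(1/2) = 15.7 m³/s.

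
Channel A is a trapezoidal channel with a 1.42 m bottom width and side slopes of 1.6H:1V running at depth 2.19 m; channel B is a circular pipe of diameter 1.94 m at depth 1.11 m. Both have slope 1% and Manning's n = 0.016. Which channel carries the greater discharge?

Channel A: With bottom width b = 1.42 m and side slope z = 1.6: A = (b + zy)y = (1.42 + 1.6×2.19)×2.19 = 10.78 m²; P = b + 2y√(1+z²) = 1.42 + 2×2.19×1.887 = 9.684 m. Hydraulic radius R = A/P = 10.78/9.684 = 1.114 m. Q_A = (1/0.016)·10.78·1.114^(2/3)·√0.01 = 72.41 m³/s.
Channel B: For a circular section of diameter D = 1.94 m at depth y = 1.11 m, the central angle is θ = 2 arccos(1 − 2y/D) = 3.431 rad. Then A = (D²/8)(θ − sin θ) = 1.749 m² and P = Dθ/2 = 3.328 m. Hydraulic radius R = A/P = 1.749/3.328 = 0.5254 m. Q_B = (1/0.016)·1.749·0.5254^(2/3)·√0.01 = 7.116 m³/s.
Q_A = 72.41 m³/s vs Q_B = 7.116 m³/s, so channel A carries more.

channel A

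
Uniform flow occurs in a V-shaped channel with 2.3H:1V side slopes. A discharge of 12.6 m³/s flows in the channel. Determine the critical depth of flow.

At critical depth, Q² T / (g A³) = 1, i.e. A³/T = Q²/g = 12.6²/9.81 = 16.18.
Try y = 1.56 m: A³/T = 24.44 — too large.
Try y = 1.17 m: A³/T = 5.799 — too small.
Try y = 1.44 m: A³/T = 16.38 — ≈ 16.18.

y_c = 1.44 m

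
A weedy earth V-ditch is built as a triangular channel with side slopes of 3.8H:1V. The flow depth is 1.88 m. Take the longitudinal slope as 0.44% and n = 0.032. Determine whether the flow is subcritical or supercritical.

subcritical

For a triangular section with side slope z = 3.8: A = zy² = 3.8×1.88² = 13.43 m²; P = 2y√(1+z²) = 2×1.88×3.929 = 14.77 m.
Hydraulic radius R = A/P = 13.43/14.77 = 0.9091 m.
V = (1/n) R^(2/3) √S = (1/0.032) × 0.9091^(2/3) × √0.0044 = 1.945 m/s. Hydraulic depth D_h = A/T = 13.43/14.29 = 0.94 m.
Froude number Fr = V/√(g·D_h) = 1.945/√(9.81×0.94) = 0.641, which is less than 1, so the flow is subcritical.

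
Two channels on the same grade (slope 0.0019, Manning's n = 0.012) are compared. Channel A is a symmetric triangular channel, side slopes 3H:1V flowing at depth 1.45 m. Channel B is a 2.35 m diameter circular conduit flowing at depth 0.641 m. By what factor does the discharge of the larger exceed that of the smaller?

9.93

Channel A: For a triangular section with side slope z = 3: A = zy² = 3×1.45² = 6.307 m²; P = 2y√(1+z²) = 2×1.45×3.162 = 9.171 m. Hydraulic radius R = A/P = 6.307/9.171 = 0.6878 m. Q_A = (1/0.012)·6.307·0.6878^(2/3)·√0.0019 = 17.85 m³/s.
Channel B: For a circular section of diameter D = 2.35 m at depth y = 0.641 m, the central angle is θ = 2 arccos(1 − 2y/D) = 2.198 rad. Then A = (D²/8)(θ − sin θ) = 0.9584 m² and P = Dθ/2 = 2.583 m. Hydraulic radius R = A/P = 0.9584/2.583 = 0.3711 m. Q_B = (1/0.012)·0.9584·0.3711^(2/3)·√0.0019 = 1.798 m³/s.
The larger discharge is 17.85 m³/s and the smaller is 1.798 m³/s; the ratio is 9.93.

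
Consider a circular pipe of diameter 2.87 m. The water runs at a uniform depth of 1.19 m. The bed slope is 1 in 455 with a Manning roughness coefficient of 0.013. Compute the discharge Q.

For a circular section of diameter D = 2.87 m at depth y = 1.19 m, the central angle is θ = 2 arccos(1 − 2y/D) = 2.798 rad. Then A = (D²/8)(θ − sin θ) = 2.535 m² and P = Dθ/2 = 4.016 m.
Hydraulic radius R = A/P = 2.535/4.016 = 0.6312 m.
Manning's equation: Q = (1/n) A R^(2/3) S^(1/2) = (1/0.013) × 2.535 × 0.6312^(2/3) × 0.002198^(1/2) = 6.73 m³/s.

Q = 6.73 m³/s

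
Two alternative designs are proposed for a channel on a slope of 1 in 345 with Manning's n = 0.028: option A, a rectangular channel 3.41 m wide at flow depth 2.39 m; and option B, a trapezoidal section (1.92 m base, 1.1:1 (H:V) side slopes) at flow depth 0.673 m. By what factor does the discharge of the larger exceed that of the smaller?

7.65

Channel A: Flow area A = b·y = 3.41 × 2.39 = 8.15 m². Wetted perimeter P = b + 2y = 3.41 + 2×2.39 = 8.19 m. Hydraulic radius R = A/P = 8.15/8.19 = 0.9951 m. Q_A = (1/0.028)·8.15·0.9951^(2/3)·√0.002899 = 15.62 m³/s.
Channel B: With bottom width b = 1.92 m and side slope z = 1.1: A = (b + zy)y = (1.92 + 1.1×0.673)×0.673 = 1.79 m²; P = b + 2y√(1+z²) = 1.92 + 2×0.673×1.487 = 3.921 m. Hydraulic radius R = A/P = 1.79/3.921 = 0.4566 m. Q_B = (1/0.028)·1.79·0.4566^(2/3)·√0.002899 = 2.041 m³/s.
The larger discharge is 15.62 m³/s and the smaller is 2.041 m³/s; the ratio is 7.65.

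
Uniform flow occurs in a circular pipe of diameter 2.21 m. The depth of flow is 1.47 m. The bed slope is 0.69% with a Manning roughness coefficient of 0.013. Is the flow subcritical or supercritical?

For a circular section of diameter D = 2.21 m at depth y = 1.47 m, the central angle is θ = 2 arccos(1 − 2y/D) = 3.815 rad. Then A = (D²/8)(θ − sin θ) = 2.71 m² and P = Dθ/2 = 4.215 m.
Hydraulic radius R = A/P = 2.71/4.215 = 0.6428 m.
V = (1/n) R^(2/3) √S = (1/0.013) × 0.6428^(2/3) × √0.0069 = 4.759 m/s. Hydraulic depth D_h = A/T = 2.71/2.086 = 1.299 m.
Froude number Fr = V/√(g·D_h) = 4.759/√(9.81×1.299) = 1.33, which is greater than 1, so the flow is supercritical.

supercritical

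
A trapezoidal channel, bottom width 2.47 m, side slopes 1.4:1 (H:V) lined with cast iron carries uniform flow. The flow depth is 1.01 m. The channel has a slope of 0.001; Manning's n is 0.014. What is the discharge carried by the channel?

With bottom width b = 2.47 m and side slope z = 1.4: A = (b + zy)y = (2.47 + 1.4×1.01)×1.01 = 3.923 m²; P = b + 2y√(1+z²) = 2.47 + 2×1.01×1.72 = 5.945 m.
Hydraulic radius R = A/P = 3.923/5.945 = 0.6598 m.
Manning's equation: Q = (1/n) A R^(2/3) S^(1/2) = (1/0.014) × 3.923 × 0.6598^(2/3) × 0.001^(1/2) = 6.72 m³/s.

Q = 6.72 m³/s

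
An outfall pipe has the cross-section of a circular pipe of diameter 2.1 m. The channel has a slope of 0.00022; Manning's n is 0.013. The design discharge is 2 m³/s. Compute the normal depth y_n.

Manning's equation rearranged: A R^(2/3) = nQ / (1·√S) = 0.013 × 2 / (√0.00022) = 1.753.
At y = 1.55 m: A R^(2/3) = 2.017 — over.
At y = 0.979 m: A R^(2/3) = 0.999 — short.
At y = 1.39 m: A R^(2/3) = 1.749 — ≈ 1.753.

y_n = 1.39 m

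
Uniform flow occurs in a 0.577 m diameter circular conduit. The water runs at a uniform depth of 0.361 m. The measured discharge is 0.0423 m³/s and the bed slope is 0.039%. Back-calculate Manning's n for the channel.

n = 0.024

For a circular section of diameter D = 0.577 m at depth y = 0.361 m, the central angle is θ = 2 arccos(1 − 2y/D) = 3.65 rad. Then A = (D²/8)(θ − sin θ) = 0.1721 m² and P = Dθ/2 = 1.053 m.
Hydraulic radius R = A/P = 0.1721/1.053 = 0.1635 m.
Rearranging Manning's equation: n = (1/Q) A R^(2/3) S^(1/2) = (1/0.0423) × 0.1721 × 0.1635^(2/3) × √0.00039 = 0.024.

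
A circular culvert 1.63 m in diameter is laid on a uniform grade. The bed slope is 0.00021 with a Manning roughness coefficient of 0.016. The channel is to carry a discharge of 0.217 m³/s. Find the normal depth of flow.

y_n = 0.506 m

Manning's equation rearranged: A R^(2/3) = nQ / (1·√S) = 0.016 × 0.217 / (√0.00021) = 0.2396.
Trying y = 0.429 m: A R^(2/3) = 0.1739 — too small.
Trying y = 0.61 m: A R^(2/3) = 0.3419 — too large.
Trying y = 0.506 m: A R^(2/3) = 0.2399 — close enough.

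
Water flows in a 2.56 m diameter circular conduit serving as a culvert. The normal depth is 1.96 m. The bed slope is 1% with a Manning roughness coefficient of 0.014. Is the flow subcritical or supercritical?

For a circular section of diameter D = 2.56 m at depth y = 1.96 m, the central angle is θ = 2 arccos(1 − 2y/D) = 4.262 rad. Then A = (D²/8)(θ − sin θ) = 4.229 m² and P = Dθ/2 = 5.455 m.
Hydraulic radius R = A/P = 4.229/5.455 = 0.7752 m.
V = (1/n) R^(2/3) √S = (1/0.014) × 0.7752^(2/3) × √0.01 = 6.028 m/s. Hydraulic depth D_h = A/T = 4.229/2.169 = 1.95 m.
Froude number Fr = V/√(g·D_h) = 6.028/√(9.81×1.95) = 1.38, which is greater than 1, so the flow is supercritical.

supercritical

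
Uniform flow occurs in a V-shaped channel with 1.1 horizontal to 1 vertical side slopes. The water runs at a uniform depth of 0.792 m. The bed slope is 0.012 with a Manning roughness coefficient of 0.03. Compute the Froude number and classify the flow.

subcritical

For a triangular section with side slope z = 1.1: A = zy² = 1.1×0.792² = 0.69 m²; P = 2y√(1+z²) = 2×0.792×1.487 = 2.355 m.
Hydraulic radius R = A/P = 0.69/2.355 = 0.293 m.
V = (1/n) R^(2/3) √S = (1/0.03) × 0.293^(2/3) × √0.012 = 1.611 m/s. Hydraulic depth D_h = A/T = 0.69/1.742 = 0.396 m.
Froude number Fr = V/√(g·D_h) = 1.611/√(9.81×0.396) = 0.817, which is less than 1, so the flow is subcritical.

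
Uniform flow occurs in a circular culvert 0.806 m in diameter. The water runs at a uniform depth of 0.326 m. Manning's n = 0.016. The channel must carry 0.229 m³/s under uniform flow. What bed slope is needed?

S = 0.00369

For a circular section of diameter D = 0.806 m at depth y = 0.326 m, the central angle is θ = 2 arccos(1 − 2y/D) = 2.757 rad. Then A = (D²/8)(θ − sin θ) = 0.1934 m² and P = Dθ/2 = 1.111 m.
Hydraulic radius R = A/P = 0.1934/1.111 = 0.1741 m.
From Manning's equation, S = [nQ / (1 A R^(2/3))]² = [0.016 × 0.229 / (1 × 0.1934 × 0.1741^(2/3))]² = 0.00369.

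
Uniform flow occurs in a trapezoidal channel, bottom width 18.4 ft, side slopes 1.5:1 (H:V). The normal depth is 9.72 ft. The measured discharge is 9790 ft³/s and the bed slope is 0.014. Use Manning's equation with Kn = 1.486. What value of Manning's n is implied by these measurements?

n = 0.019

With bottom width b = 18.4 ft and side slope z = 1.5: A = (b + zy)y = (18.4 + 1.5×9.72)×9.72 = 320.6 ft²; P = b + 2y√(1+z²) = 18.4 + 2×9.72×1.803 = 53.45 ft.
Hydraulic radius R = A/P = 320.6/53.45 = 5.998 ft.
Rearranging Manning's equation: n = (1.486/Q) A R^(2/3) S^(1/2) = (1.486/9790) × 320.6 × 5.998^(2/3) × √0.014 = 0.019.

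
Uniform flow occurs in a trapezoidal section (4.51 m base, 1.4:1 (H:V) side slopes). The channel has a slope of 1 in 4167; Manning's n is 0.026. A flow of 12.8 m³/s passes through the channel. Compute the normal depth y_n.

Manning's equation rearranged: A R^(2/3) = nQ / (1·√S) = 0.026 × 12.8 / (√0.00024) = 21.48.
Trying y = 1.87 m: A R^(2/3) = 15.2 — too small.
Trying y = 2.57 m: A R^(2/3) = 28.03 — too large.
Trying y = 2.24 m: A R^(2/3) = 21.45 — close enough.

y_n = 2.24 m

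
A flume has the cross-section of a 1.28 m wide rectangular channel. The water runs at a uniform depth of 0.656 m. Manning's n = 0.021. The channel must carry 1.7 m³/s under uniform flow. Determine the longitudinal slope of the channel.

Flow area A = b·y = 1.28 × 0.656 = 0.8397 m². Wetted perimeter P = b + 2y = 1.28 + 2×0.656 = 2.592 m.
Hydraulic radius R = A/P = 0.8397/2.592 = 0.324 m.
From Manning's equation, S = [nQ / (1 A R^(2/3))]² = [0.021 × 1.7 / (1 × 0.8397 × 0.324^(2/3))]² = 0.00812.

S = 0.00812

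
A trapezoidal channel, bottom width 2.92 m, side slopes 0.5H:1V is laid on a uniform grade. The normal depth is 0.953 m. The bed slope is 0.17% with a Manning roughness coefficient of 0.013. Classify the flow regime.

With bottom width b = 2.92 m and side slope z = 0.5: A = (b + zy)y = (2.92 + 0.5×0.953)×0.953 = 3.237 m²; P = b + 2y√(1+z²) = 2.92 + 2×0.953×1.118 = 5.051 m.
Hydraulic radius R = A/P = 3.237/5.051 = 0.6408 m.
V = (1/n) R^(2/3) √S = (1/0.013) × 0.6408^(2/3) × √0.0017 = 2.357 m/s. Hydraulic depth D_h = A/T = 3.237/3.873 = 0.8358 m.
Froude number Fr = V/√(g·D_h) = 2.357/√(9.81×0.8358) = 0.823, which is less than 1, so the flow is subcritical.

subcritical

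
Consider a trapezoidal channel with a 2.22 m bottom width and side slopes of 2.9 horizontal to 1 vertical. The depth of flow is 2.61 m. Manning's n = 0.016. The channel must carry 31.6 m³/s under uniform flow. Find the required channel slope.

With bottom width b = 2.22 m and side slope z = 2.9: A = (b + zy)y = (2.22 + 2.9×2.61)×2.61 = 25.55 m²; P = b + 2y√(1+z²) = 2.22 + 2×2.61×3.068 = 18.23 m.
Hydraulic radius R = A/P = 25.55/18.23 = 1.401 m.
From Manning's equation, S = [nQ / (1 A R^(2/3))]² = [0.016 × 31.6 / (1 × 25.55 × 1.401^(2/3))]² = 0.00025.

S = 0.00025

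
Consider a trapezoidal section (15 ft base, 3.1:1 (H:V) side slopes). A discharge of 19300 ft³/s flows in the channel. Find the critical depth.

At critical depth, Q² T / (g A³) = 1, i.e. A³/T = Q²/g = 19300²/32.2 = 11570000.
Trying y = 14.6 ft: A³/T = 6454000 — short.
Trying y = 16.7 ft: A³/T = 11700000 — ≈ 11570000.

y_c = 16.7 ft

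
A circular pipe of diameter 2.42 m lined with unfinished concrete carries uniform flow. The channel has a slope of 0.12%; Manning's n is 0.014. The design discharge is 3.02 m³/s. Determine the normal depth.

y_n = 1.02 m

Manning's equation rearranged: A R^(2/3) = nQ / (1·√S) = 0.014 × 3.02 / (√0.0012) = 1.221.
At y = 1.29 m: A R^(2/3) = 1.831 — over.
At y = 0.803 m: A R^(2/3) = 0.782 — short.
At y = 1.02 m: A R^(2/3) = 1.219 — matches.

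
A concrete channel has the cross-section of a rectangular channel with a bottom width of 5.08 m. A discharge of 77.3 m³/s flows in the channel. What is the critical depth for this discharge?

For a rectangular channel, critical depth y_c = (q²/g)^(1/3) where q = Q/b = 77.3/5.08 = 15.22 m²/s.
So y_c = (15.22²/9.81)^(1/3) = 2.87 m.

y_c = 2.87 m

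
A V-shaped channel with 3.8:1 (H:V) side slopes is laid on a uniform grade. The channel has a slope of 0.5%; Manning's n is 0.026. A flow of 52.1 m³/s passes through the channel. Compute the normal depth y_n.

y_n = 2.2 m

Manning's equation rearranged: A R^(2/3) = nQ / (1·√S) = 0.026 × 52.1 / (√0.005) = 19.16.
Trying y = 2.63 m: A R^(2/3) = 30.85 — over.
Trying y = 1.91 m: A R^(2/3) = 13.15 — short.
Trying y = 2.2 m: A R^(2/3) = 19.17 — ≈ 19.16.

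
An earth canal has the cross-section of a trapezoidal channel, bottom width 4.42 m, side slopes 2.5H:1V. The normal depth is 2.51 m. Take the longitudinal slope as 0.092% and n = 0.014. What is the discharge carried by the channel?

Q = 76.1 m³/s

With bottom width b = 4.42 m and side slope z = 2.5: A = (b + zy)y = (4.42 + 2.5×2.51)×2.51 = 26.84 m²; P = b + 2y√(1+z²) = 4.42 + 2×2.51×2.693 = 17.94 m.
Hydraulic radius R = A/P = 26.84/17.94 = 1.497 m.
Manning's equation: Q = (1/n) A R^(2/3) S^(1/2) = (1/0.014) × 26.84 × 1.497^(2/3) × 0.00092^(1/2) = 76.1 m³/s.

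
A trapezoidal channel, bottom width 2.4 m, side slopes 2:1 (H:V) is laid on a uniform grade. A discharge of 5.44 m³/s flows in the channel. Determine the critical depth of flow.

At critical depth, Q² T / (g A³) = 1, i.e. A³/T = Q²/g = 5.44²/9.81 = 3.017.
Try y = 0.72 m: A³/T = 4.003 — too large.
Try y = 0.485 m: A³/T = 1.006 — too small.
Try y = 0.665 m: A³/T = 3.016 — matches.

y_c = 0.665 m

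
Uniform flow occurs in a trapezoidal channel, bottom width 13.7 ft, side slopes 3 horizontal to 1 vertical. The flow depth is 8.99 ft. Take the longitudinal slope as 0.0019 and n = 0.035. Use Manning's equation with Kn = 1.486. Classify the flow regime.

subcritical

With bottom width b = 13.7 ft and side slope z = 3: A = (b + zy)y = (13.7 + 3×8.99)×8.99 = 365.6 ft²; P = b + 2y√(1+z²) = 13.7 + 2×8.99×3.162 = 70.56 ft.
Hydraulic radius R = A/P = 365.6/70.56 = 5.182 ft.
V = (1.486/n) R^(2/3) √S = (1.486/0.035) × 5.182^(2/3) × √0.0019 = 5.542 ft/s. Hydraulic depth D_h = A/T = 365.6/67.64 = 5.405 ft.
Froude number Fr = V/√(g·D_h) = 5.542/√(32.2×5.405) = 0.42, which is less than 1, so the flow is subcritical.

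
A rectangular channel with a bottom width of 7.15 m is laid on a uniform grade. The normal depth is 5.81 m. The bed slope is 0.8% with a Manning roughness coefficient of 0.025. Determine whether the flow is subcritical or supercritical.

Flow area A = b·y = 7.15 × 5.81 = 41.54 m². Wetted perimeter P = b + 2y = 7.15 + 2×5.81 = 18.77 m.
Hydraulic radius R = A/P = 41.54/18.77 = 2.213 m.
V = (1/n) R^(2/3) √S = (1/0.025) × 2.213^(2/3) × √0.008 = 6.076 m/s. Hydraulic depth D_h = A/T = 41.54/7.15 = 5.81 m.
Froude number Fr = V/√(g·D_h) = 6.076/√(9.81×5.81) = 0.805, which is less than 1, so the flow is subcritical.

subcritical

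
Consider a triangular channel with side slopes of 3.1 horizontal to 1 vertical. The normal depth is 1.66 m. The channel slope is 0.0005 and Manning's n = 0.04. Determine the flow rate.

For a triangular section with side slope z = 3.1: A = zy² = 3.1×1.66² = 8.542 m²; P = 2y√(1+z²) = 2×1.66×3.257 = 10.81 m.
Hydraulic radius R = A/P = 8.542/10.81 = 0.7899 m.
Manning's equation: Q = (1/n) A R^(2/3) S^(1/2) = (1/0.04) × 8.542 × 0.7899^(2/3) × 0.0005^(1/2) = 4.08 m³/s.

Q = 4.08 m³/s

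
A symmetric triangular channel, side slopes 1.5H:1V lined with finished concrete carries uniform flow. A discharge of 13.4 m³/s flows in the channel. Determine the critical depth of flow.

y_c = 1.75 m

At critical depth, Q² T / (g A³) = 1, i.e. A³/T = Q²/g = 13.4²/9.81 = 18.3.
Trying y = 1.34 m: A³/T = 4.86 — short.
Trying y = 2.23 m: A³/T = 62.04 — over.
Trying y = 1.75 m: A³/T = 18.46 — ≈ 18.3.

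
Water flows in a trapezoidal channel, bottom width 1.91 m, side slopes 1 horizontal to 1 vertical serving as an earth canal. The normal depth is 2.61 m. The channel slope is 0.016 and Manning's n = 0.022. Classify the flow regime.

With bottom width b = 1.91 m and side slope z = 1: A = (b + zy)y = (1.91 + 1×2.61)×2.61 = 11.8 m²; P = b + 2y√(1+z²) = 1.91 + 2×2.61×1.414 = 9.292 m.
Hydraulic radius R = A/P = 11.8/9.292 = 1.27 m.
V = (1/n) R^(2/3) √S = (1/0.022) × 1.27^(2/3) × √0.016 = 6.741 m/s. Hydraulic depth D_h = A/T = 11.8/7.13 = 1.655 m.
Froude number Fr = V/√(g·D_h) = 6.741/√(9.81×1.655) = 1.67, which is greater than 1, so the flow is supercritical.

supercritical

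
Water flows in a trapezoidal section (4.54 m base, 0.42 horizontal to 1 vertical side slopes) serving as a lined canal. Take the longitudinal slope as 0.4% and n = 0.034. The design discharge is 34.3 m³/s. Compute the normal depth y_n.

y_n = 2.58 m

Manning's equation rearranged: A R^(2/3) = nQ / (1·√S) = 0.034 × 34.3 / (√0.004) = 18.44.
Trying y = 2.98 m: A R^(2/3) = 23.3 — over.
Trying y = 1.88 m: A R^(2/3) = 11.08 — short.
Trying y = 2.58 m: A R^(2/3) = 18.43 — matches.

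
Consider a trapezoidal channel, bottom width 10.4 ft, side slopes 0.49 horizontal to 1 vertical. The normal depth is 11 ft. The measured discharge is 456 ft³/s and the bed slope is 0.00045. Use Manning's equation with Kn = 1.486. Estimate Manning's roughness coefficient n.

n = 0.035

With bottom width b = 10.4 ft and side slope z = 0.49: A = (b + zy)y = (10.4 + 0.49×11)×11 = 173.7 ft²; P = b + 2y√(1+z²) = 10.4 + 2×11×1.114 = 34.9 ft.
Hydraulic radius R = A/P = 173.7/34.9 = 4.977 ft.
Rearranging Manning's equation: n = (1.486/Q) A R^(2/3) S^(1/2) = (1.486/456) × 173.7 × 4.977^(2/3) × √0.00045 = 0.035.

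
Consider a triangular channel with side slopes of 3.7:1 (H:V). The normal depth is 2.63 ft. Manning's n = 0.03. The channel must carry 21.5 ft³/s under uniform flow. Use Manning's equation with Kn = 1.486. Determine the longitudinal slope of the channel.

For a triangular section with side slope z = 3.7: A = zy² = 3.7×2.63² = 25.59 ft²; P = 2y√(1+z²) = 2×2.63×3.833 = 20.16 ft.
Hydraulic radius R = A/P = 25.59/20.16 = 1.269 ft.
From Manning's equation, S = [nQ / (1.486 A R^(2/3))]² = [0.03 × 21.5 / (1.486 × 25.59 × 1.269^(2/3))]² = 0.000209.

S = 0.000209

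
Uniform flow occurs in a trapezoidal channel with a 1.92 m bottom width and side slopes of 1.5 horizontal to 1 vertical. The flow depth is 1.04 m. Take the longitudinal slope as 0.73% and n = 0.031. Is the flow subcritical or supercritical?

With bottom width b = 1.92 m and side slope z = 1.5: A = (b + zy)y = (1.92 + 1.5×1.04)×1.04 = 3.619 m²; P = b + 2y√(1+z²) = 1.92 + 2×1.04×1.803 = 5.67 m.
Hydraulic radius R = A/P = 3.619/5.67 = 0.6383 m.
V = (1/n) R^(2/3) √S = (1/0.031) × 0.6383^(2/3) × √0.0073 = 2.043 m/s. Hydraulic depth D_h = A/T = 3.619/5.04 = 0.7181 m.
Froude number Fr = V/√(g·D_h) = 2.043/√(9.81×0.7181) = 0.77, which is less than 1, so the flow is subcritical.

subcritical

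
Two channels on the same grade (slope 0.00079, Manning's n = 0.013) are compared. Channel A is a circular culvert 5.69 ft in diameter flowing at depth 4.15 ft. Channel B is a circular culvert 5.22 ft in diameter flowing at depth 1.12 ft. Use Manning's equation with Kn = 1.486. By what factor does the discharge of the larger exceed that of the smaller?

11

Channel A: For a circular section of diameter D = 5.69 ft at depth y = 4.15 ft, the central angle is θ = 2 arccos(1 − 2y/D) = 4.095 rad. Then A = (D²/8)(θ − sin θ) = 19.87 ft² and P = Dθ/2 = 11.65 ft. Hydraulic radius R = A/P = 19.87/11.65 = 1.706 ft. Q_A = (1.486/0.013)·19.87·1.706^(2/3)·√0.00079 = 91.14 ft³/s.
Channel B: For a circular section of diameter D = 5.22 ft at depth y = 1.12 ft, the central angle is θ = 2 arccos(1 − 2y/D) = 1.926 rad. Then A = (D²/8)(θ − sin θ) = 3.369 ft² and P = Dθ/2 = 5.028 ft. Hydraulic radius R = A/P = 3.369/5.028 = 0.67 ft. Q_B = (1.486/0.013)·3.369·0.67^(2/3)·√0.00079 = 8.287 ft³/s.
The larger discharge is 91.14 ft³/s and the smaller is 8.287 ft³/s; the ratio is 11.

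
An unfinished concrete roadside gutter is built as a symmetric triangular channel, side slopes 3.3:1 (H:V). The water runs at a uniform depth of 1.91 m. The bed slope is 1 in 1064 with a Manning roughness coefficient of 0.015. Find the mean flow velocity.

V = 1.92 m/s

For a triangular section with side slope z = 3.3: A = zy² = 3.3×1.91² = 12.04 m²; P = 2y√(1+z²) = 2×1.91×3.448 = 13.17 m.
Hydraulic radius R = A/P = 12.04/13.17 = 0.914 m.
From Manning's equation, V = (1/n) R^(2/3) S^(1/2) = (1/0.015) × 0.914^(2/3) × 0.0009398^(1/2) = 1.92 m/s.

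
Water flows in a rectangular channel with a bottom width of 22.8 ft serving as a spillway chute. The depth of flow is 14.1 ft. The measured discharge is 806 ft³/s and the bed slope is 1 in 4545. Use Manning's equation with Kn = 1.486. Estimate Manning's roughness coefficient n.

Flow area A = b·y = 22.8 × 14.1 = 321.5 ft². Wetted perimeter P = b + 2y = 22.8 + 2×14.1 = 51 ft.
Hydraulic radius R = A/P = 321.5/51 = 6.304 ft.
Rearranging Manning's equation: n = (1.486/Q) A R^(2/3) S^(1/2) = (1.486/806) × 321.5 × 6.304^(2/3) × √0.00022 = 0.03.

n = 0.03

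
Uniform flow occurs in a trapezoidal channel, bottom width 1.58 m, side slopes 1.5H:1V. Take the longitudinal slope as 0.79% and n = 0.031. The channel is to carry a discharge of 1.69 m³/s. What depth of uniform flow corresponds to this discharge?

y_n = 0.508 m

Manning's equation rearranged: A R^(2/3) = nQ / (1·√S) = 0.031 × 1.69 / (√0.0079) = 0.5894.
Try y = 0.636 m: A R^(2/3) = 0.8983 — over.
Try y = 0.368 m: A R^(2/3) = 0.3277 — short.
Try y = 0.508 m: A R^(2/3) = 0.5894 — close enough.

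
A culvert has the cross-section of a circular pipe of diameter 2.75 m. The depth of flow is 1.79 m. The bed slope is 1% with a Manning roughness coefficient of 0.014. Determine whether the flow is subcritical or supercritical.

For a circular section of diameter D = 2.75 m at depth y = 1.79 m, the central angle is θ = 2 arccos(1 − 2y/D) = 3.755 rad. Then A = (D²/8)(θ − sin θ) = 4.093 m² and P = Dθ/2 = 5.163 m.
Hydraulic radius R = A/P = 4.093/5.163 = 0.7929 m.
V = (1/n) R^(2/3) √S = (1/0.014) × 0.7929^(2/3) × √0.01 = 6.119 m/s. Hydraulic depth D_h = A/T = 4.093/2.622 = 1.561 m.
Froude number Fr = V/√(g·D_h) = 6.119/√(9.81×1.561) = 1.56, which is greater than 1, so the flow is supercritical.

supercritical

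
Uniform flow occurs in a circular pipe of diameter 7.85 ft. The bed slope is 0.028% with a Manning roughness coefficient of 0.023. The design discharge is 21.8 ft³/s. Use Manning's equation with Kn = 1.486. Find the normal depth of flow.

y_n = 2.76 ft

Manning's equation rearranged: A R^(2/3) = nQ / (1.486·√S) = 0.023 × 21.8 / (1.486 × √0.00028) = 20.16.
Trying y = 3.1 ft: A R^(2/3) = 24.97 — high.
Trying y = 2.45 ft: A R^(2/3) = 16.03 — low.
Trying y = 2.76 ft: A R^(2/3) = 20.12 — ≈ 20.16.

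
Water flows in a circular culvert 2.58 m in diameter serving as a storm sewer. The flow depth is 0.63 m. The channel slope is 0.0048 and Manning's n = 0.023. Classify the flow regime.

subcritical

For a circular section of diameter D = 2.58 m at depth y = 0.63 m, the central angle is θ = 2 arccos(1 − 2y/D) = 2.067 rad. Then A = (D²/8)(θ − sin θ) = 0.9887 m² and P = Dθ/2 = 2.667 m.
Hydraulic radius R = A/P = 0.9887/2.667 = 0.3707 m.
V = (1/n) R^(2/3) √S = (1/0.023) × 0.3707^(2/3) × √0.0048 = 1.554 m/s. Hydraulic depth D_h = A/T = 0.9887/2.217 = 0.446 m.
Froude number Fr = V/√(g·D_h) = 1.554/√(9.81×0.446) = 0.743, which is less than 1, so the flow is subcritical.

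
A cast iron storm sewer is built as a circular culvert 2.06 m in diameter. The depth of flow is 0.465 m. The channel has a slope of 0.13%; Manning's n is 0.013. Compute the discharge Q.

Q = 0.664 m³/s

For a circular section of diameter D = 2.06 m at depth y = 0.465 m, the central angle is θ = 2 arccos(1 − 2y/D) = 1.98 rad. Then A = (D²/8)(θ − sin θ) = 0.5639 m² and P = Dθ/2 = 2.04 m.
Hydraulic radius R = A/P = 0.5639/2.04 = 0.2765 m.
Manning's equation: Q = (1/n) A R^(2/3) S^(1/2) = (1/0.013) × 0.5639 × 0.2765^(2/3) × 0.0013^(1/2) = 0.664 m³/s.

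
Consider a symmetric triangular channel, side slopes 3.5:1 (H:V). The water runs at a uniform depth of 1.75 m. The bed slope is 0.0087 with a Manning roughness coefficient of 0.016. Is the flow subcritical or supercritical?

supercritical

For a triangular section with side slope z = 3.5: A = zy² = 3.5×1.75² = 10.72 m²; P = 2y√(1+z²) = 2×1.75×3.64 = 12.74 m.
Hydraulic radius R = A/P = 10.72/12.74 = 0.8413 m.
V = (1/n) R^(2/3) √S = (1/0.016) × 0.8413^(2/3) × √0.0087 = 5.195 m/s. Hydraulic depth D_h = A/T = 10.72/12.25 = 0.875 m.
Froude number Fr = V/√(g·D_h) = 5.195/√(9.81×0.875) = 1.77, which is greater than 1, so the flow is supercritical.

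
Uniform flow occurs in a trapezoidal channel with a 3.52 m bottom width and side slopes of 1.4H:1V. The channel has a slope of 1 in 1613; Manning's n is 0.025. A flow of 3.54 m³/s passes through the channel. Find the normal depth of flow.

y_n = 0.949 m

Manning's equation rearranged: A R^(2/3) = nQ / (1·√S) = 0.025 × 3.54 / (√0.00062) = 3.554.
Try y = 0.737 m: A R^(2/3) = 2.263 — low.
Try y = 0.949 m: A R^(2/3) = 3.552 — ≈ 3.554.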